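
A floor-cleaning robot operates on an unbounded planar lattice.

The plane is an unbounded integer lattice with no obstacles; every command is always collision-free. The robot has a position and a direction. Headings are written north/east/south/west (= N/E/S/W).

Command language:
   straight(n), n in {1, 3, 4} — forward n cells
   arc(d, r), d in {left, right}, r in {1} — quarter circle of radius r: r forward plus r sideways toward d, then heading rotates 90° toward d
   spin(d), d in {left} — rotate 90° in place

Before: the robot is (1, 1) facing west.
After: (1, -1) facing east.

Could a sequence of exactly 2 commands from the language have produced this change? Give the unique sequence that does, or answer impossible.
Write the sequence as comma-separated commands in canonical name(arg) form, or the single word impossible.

key: cell and facing (now E) both changed — the 2 commands mix motion and turning
initial: (1, 1) facing west
1. arc(left, 1) → (0, 0) facing south
2. arc(left, 1) → (1, -1) facing east
all 36 alternatives checked — unique.

arc(left, 1), arc(left, 1)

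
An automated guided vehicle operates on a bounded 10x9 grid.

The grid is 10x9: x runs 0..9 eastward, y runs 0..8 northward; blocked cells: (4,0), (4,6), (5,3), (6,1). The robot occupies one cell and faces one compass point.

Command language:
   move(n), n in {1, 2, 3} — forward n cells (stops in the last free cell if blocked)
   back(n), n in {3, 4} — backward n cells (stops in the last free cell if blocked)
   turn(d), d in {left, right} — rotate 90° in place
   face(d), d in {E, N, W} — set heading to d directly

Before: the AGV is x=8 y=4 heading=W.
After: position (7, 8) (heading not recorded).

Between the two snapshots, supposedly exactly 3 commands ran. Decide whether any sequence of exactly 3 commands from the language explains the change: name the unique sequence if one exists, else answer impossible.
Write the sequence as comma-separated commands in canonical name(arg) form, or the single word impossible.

move(1), turn(left), back(4)

key: order matters: swapping move(1) and back(4) lands elsewhere
begin: x=8 y=4 heading=W
step 1 (move(1)): x=7 y=4 heading=W
step 2 (turn(left)): x=7 y=4 heading=S
step 3 (back(4)): x=7 y=8 heading=S
uniquely the one of 1000 3-step routes that fits.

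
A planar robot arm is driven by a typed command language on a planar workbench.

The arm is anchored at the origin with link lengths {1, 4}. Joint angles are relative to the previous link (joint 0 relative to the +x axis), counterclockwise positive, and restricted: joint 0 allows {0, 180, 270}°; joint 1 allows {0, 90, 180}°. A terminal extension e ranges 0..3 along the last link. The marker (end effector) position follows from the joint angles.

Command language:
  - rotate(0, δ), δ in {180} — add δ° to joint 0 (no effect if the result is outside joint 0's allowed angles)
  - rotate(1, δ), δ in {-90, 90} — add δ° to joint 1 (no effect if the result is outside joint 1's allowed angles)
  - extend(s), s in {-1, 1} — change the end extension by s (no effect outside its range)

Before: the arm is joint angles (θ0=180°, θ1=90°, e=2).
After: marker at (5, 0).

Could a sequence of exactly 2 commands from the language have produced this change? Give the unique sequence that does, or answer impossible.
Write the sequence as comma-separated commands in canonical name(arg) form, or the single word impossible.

begin: joint angles (θ0=180°, θ1=90°, e=2)
t=1 rotate(1, 90) ⇒ joint angles (θ0=180°, θ1=180°, e=2)
t=2 rotate(1, 90) ⇒ joint angles (θ0=180°, θ1=180°, e=2)
uniquely the one of 25 2-step routes that fits.

rotate(1, 90), rotate(1, 90)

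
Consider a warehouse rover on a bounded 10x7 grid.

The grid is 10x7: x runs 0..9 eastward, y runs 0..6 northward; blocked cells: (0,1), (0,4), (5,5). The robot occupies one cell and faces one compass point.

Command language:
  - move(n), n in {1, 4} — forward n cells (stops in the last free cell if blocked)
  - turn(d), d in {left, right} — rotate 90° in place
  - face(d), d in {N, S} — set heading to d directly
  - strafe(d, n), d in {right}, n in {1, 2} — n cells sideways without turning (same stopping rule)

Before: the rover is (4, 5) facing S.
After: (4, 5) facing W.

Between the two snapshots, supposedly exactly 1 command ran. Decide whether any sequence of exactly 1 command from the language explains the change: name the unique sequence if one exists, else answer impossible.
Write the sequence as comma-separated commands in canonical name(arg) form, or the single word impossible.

key: (4,5) unchanged — the single command moves nothing
start: (4, 5) facing S
step 1 (turn(right)): (4, 5) facing W
all 8 alternatives checked — unique.

turn(right)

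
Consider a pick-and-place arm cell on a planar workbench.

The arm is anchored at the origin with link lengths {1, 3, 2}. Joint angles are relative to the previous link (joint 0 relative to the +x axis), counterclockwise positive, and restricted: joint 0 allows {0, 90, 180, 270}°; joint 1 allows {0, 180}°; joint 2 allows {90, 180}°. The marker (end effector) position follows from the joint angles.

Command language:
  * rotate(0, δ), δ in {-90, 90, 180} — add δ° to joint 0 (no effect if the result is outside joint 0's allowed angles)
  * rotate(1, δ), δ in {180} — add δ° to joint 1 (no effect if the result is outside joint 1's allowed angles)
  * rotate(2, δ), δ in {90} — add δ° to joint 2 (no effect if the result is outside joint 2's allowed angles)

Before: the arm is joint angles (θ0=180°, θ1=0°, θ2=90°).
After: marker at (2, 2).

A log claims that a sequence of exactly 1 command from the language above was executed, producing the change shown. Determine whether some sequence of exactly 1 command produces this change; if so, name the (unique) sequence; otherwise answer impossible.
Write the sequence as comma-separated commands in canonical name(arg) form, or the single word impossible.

rotate(1, 180)

begin: joint angles (θ0=180°, θ1=0°, θ2=90°)
[1] after rotate(1, 180): joint angles (θ0=180°, θ1=180°, θ2=90°)
no other 1-command option fits: unique.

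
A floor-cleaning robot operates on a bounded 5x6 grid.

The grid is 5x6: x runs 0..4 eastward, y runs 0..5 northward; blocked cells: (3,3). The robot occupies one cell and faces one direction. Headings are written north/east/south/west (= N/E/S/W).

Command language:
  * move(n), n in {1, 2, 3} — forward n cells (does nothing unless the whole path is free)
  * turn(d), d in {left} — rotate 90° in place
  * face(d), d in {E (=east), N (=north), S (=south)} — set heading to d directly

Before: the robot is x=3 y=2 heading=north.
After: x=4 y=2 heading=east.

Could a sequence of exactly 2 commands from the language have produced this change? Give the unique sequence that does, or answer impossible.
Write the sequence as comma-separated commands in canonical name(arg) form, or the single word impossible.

key: running move(1) before face(E) would end elsewhere — order is forced
initial: x=3 y=2 heading=north
t=1 face(E) ⇒ x=3 y=2 heading=east
t=2 move(1) ⇒ x=4 y=2 heading=east
all 49 alternatives checked — unique.

face(E), move(1)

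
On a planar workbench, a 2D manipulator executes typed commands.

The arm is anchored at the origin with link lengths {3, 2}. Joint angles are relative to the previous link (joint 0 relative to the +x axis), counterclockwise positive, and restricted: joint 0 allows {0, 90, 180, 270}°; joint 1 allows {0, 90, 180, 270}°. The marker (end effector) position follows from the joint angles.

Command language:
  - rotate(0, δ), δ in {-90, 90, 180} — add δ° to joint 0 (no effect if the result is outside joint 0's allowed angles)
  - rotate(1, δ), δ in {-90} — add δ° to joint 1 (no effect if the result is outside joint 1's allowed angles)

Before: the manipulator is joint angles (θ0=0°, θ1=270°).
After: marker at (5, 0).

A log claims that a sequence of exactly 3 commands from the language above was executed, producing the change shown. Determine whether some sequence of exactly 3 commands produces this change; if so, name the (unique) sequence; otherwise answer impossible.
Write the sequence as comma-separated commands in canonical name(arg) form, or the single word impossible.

rotate(1, -90), rotate(1, -90), rotate(1, -90)

start: joint angles (θ0=0°, θ1=270°)
t=1 rotate(1, -90) ⇒ joint angles (θ0=0°, θ1=180°)
t=2 rotate(1, -90) ⇒ joint angles (θ0=0°, θ1=90°)
t=3 rotate(1, -90) ⇒ joint angles (θ0=0°, θ1=0°)
no other 3-command option fits: unique.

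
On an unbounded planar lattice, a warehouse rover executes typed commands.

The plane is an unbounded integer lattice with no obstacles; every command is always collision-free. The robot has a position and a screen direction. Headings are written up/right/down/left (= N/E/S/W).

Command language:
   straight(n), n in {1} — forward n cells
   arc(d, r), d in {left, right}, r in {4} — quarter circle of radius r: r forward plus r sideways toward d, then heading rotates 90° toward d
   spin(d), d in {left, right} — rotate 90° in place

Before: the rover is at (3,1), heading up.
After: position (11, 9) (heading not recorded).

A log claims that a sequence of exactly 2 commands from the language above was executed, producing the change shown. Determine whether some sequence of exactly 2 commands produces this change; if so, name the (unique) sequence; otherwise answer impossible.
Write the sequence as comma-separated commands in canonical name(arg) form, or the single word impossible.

key: order matters: swapping arc(right, 4) and arc(left, 4) lands elsewhere
begin: at (3,1), heading up
[1] after arc(right, 4): at (7,5), heading right
[2] after arc(left, 4): at (11,9), heading up
no other 2-command option fits: unique.

arc(right, 4), arc(left, 4)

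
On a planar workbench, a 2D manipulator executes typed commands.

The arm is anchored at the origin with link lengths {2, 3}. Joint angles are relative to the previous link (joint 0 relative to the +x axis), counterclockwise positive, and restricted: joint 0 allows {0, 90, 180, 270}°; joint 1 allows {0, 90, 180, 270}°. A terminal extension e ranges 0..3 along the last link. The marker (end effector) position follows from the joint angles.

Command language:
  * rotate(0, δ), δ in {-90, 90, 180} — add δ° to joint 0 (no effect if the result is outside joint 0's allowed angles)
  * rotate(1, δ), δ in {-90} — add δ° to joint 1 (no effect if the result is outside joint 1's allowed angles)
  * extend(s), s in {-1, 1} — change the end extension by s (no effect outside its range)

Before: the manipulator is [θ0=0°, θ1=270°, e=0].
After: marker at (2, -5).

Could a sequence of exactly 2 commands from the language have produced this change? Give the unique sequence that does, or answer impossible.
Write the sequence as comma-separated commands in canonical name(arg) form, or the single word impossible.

initial: [θ0=0°, θ1=270°, e=0]
[1] after extend(1): [θ0=0°, θ1=270°, e=1]
[2] after extend(1): [θ0=0°, θ1=270°, e=2]
all 36 alternatives checked — unique.

extend(1), extend(1)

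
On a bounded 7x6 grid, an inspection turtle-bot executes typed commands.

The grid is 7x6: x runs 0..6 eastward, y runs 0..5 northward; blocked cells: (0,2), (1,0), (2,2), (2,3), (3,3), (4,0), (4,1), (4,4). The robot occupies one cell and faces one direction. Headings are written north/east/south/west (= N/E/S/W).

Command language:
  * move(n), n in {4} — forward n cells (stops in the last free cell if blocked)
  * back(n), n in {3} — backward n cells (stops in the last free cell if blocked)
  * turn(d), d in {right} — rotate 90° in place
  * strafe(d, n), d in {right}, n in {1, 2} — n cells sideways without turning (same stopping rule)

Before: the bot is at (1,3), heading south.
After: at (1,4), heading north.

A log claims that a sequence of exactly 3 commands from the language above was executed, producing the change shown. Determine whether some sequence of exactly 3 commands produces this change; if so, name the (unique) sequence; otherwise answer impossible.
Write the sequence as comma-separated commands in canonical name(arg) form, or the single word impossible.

key: cell and facing (now N) both changed — the 3 commands mix motion and turning
from: at (1,3), heading south
t=1 turn(right) ⇒ at (1,3), heading west
t=2 strafe(right, 1) ⇒ at (1,4), heading west
t=3 turn(right) ⇒ at (1,4), heading north
no other 3-command option fits: unique.

turn(right), strafe(right, 1), turn(right)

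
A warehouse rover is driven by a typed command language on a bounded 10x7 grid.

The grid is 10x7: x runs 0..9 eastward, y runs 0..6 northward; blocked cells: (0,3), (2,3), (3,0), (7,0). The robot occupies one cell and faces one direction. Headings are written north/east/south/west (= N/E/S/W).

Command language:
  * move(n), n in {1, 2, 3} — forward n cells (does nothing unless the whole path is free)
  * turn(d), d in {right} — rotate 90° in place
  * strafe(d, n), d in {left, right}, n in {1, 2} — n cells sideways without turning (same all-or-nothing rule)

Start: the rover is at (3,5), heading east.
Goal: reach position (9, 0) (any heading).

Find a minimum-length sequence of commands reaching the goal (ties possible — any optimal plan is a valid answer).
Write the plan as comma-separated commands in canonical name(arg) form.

start: at (3,5), heading east
1. strafe(right, 2) → at (3,3), heading east
2. strafe(right, 2) → at (3,1), heading east
3. move(3) → at (6,1), heading east
4. move(3) → at (9,1), heading east
5. strafe(right, 1) → at (9,0), heading east
shorter routes all fall short; 5 is best.

strafe(right, 2), strafe(right, 2), move(3), move(3), strafe(right, 1)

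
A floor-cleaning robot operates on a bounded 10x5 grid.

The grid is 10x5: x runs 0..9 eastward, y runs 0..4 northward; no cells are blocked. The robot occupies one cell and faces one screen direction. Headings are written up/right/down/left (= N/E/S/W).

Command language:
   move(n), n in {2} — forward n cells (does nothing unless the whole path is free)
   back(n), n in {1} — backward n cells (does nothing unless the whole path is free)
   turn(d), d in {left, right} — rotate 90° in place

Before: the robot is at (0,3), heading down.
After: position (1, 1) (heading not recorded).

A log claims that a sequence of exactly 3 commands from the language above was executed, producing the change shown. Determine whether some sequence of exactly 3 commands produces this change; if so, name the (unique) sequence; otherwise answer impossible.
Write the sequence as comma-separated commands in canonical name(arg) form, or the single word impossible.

move(2), turn(right), back(1)

key: order matters: swapping move(2) and back(1) lands elsewhere
initial: at (0,3), heading down
t=1 move(2) ⇒ at (0,1), heading down
t=2 turn(right) ⇒ at (0,1), heading left
t=3 back(1) ⇒ at (1,1), heading left
all 64 alternatives checked — unique.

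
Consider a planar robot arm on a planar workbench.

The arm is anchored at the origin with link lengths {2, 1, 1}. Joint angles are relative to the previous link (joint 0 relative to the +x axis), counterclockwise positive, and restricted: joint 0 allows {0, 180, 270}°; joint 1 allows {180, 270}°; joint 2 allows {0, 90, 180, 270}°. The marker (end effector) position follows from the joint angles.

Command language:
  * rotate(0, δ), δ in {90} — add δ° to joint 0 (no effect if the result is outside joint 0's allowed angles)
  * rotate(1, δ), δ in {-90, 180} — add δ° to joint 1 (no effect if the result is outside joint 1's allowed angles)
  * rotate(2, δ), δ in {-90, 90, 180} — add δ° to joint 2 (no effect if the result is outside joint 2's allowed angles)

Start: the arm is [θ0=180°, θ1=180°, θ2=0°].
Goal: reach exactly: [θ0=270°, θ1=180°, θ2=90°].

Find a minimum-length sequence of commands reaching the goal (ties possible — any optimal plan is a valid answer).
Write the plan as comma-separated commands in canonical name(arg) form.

start: [θ0=180°, θ1=180°, θ2=0°]
t=1 rotate(2, 90) ⇒ [θ0=180°, θ1=180°, θ2=90°]
t=2 rotate(0, 90) ⇒ [θ0=270°, θ1=180°, θ2=90°]
nothing shorter than 2 reaches the goal.

rotate(2, 90), rotate(0, 90)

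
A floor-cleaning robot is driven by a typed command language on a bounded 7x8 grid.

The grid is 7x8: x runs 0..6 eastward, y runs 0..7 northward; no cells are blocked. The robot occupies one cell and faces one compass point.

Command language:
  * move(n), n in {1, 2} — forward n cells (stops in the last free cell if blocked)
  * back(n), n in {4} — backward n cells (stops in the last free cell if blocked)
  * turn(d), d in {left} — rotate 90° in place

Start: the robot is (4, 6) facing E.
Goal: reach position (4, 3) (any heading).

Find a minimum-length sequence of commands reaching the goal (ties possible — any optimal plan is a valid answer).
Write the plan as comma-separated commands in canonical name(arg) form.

turn(left), back(4), move(1)

start: (4, 6) facing E
1. turn(left) → (4, 6) facing N
2. back(4) → (4, 2) facing N
3. move(1) → (4, 3) facing N
minimal: 3 command(s), checked below 3.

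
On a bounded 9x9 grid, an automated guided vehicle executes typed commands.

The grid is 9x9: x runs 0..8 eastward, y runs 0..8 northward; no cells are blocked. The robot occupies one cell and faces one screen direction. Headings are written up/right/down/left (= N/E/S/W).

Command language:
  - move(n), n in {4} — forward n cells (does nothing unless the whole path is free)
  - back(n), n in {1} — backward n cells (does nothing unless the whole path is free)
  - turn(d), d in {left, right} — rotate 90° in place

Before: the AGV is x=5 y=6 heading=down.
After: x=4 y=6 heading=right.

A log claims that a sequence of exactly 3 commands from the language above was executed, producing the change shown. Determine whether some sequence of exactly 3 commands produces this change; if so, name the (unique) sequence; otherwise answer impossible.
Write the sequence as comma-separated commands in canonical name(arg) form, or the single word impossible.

key: order matters: swapping turn(left) and back(1) lands elsewhere
begin: x=5 y=6 heading=down
step 1 (turn(left)): x=5 y=6 heading=right
step 2 (move(4)): x=5 y=6 heading=right
step 3 (back(1)): x=4 y=6 heading=right
all 64 alternatives checked — unique.

turn(left), move(4), back(1)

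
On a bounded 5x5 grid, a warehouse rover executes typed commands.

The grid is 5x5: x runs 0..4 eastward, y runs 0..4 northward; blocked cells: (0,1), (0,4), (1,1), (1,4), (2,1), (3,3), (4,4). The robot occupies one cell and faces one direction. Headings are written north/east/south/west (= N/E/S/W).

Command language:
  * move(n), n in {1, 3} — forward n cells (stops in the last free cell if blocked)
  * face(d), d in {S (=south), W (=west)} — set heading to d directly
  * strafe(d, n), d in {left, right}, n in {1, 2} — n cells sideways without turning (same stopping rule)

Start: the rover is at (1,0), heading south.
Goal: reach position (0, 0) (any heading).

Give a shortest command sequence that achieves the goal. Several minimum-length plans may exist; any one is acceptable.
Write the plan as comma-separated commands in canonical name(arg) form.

strafe(right, 2)

from: at (1,0), heading south
t=1 strafe(right, 2) ⇒ at (0,0), heading south
no 0-step plan works, so 1 is optimal.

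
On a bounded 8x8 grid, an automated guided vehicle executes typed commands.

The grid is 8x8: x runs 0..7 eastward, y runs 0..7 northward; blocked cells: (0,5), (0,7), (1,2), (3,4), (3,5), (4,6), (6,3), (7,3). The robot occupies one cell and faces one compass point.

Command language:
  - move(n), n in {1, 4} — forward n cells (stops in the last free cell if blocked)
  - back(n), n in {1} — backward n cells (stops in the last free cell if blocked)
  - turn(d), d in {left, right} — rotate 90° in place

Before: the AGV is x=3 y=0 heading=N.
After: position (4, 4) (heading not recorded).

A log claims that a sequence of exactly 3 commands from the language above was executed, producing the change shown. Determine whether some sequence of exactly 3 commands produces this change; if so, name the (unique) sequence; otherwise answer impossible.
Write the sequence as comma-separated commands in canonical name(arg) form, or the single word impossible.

impossible

no 3-step route produces this change.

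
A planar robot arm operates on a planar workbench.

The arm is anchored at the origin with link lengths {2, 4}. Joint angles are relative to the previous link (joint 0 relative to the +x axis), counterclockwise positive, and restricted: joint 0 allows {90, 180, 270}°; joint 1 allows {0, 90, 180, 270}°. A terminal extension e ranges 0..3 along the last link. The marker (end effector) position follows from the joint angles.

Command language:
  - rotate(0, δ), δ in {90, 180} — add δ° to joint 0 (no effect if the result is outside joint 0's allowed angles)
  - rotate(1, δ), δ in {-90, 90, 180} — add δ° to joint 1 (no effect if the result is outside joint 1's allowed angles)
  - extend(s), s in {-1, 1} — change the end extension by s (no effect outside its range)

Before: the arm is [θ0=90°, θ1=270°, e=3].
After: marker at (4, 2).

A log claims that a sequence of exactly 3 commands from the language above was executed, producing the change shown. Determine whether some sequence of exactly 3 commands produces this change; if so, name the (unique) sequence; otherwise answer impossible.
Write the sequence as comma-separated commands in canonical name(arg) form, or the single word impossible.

extend(-1), extend(-1), extend(-1)

t0: [θ0=90°, θ1=270°, e=3]
1. extend(-1) → [θ0=90°, θ1=270°, e=2]
2. extend(-1) → [θ0=90°, θ1=270°, e=1]
3. extend(-1) → [θ0=90°, θ1=270°, e=0]
all 343 alternatives checked — unique.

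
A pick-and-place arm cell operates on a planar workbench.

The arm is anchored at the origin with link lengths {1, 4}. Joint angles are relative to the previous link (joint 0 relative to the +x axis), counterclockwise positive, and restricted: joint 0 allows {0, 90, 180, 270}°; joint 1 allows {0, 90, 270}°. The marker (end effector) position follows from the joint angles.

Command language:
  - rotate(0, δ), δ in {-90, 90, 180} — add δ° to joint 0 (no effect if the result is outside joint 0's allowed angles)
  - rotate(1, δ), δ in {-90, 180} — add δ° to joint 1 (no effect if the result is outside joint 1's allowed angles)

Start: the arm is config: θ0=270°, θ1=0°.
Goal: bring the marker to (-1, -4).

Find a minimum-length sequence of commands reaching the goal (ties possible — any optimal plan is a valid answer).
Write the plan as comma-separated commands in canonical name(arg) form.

start: config: θ0=270°, θ1=0°
step 1 (rotate(1, -90)): config: θ0=270°, θ1=270°
step 2 (rotate(1, 180)): config: θ0=270°, θ1=90°
step 3 (rotate(0, -90)): config: θ0=180°, θ1=90°
nothing shorter than 3 reaches the goal.

rotate(1, -90), rotate(1, 180), rotate(0, -90)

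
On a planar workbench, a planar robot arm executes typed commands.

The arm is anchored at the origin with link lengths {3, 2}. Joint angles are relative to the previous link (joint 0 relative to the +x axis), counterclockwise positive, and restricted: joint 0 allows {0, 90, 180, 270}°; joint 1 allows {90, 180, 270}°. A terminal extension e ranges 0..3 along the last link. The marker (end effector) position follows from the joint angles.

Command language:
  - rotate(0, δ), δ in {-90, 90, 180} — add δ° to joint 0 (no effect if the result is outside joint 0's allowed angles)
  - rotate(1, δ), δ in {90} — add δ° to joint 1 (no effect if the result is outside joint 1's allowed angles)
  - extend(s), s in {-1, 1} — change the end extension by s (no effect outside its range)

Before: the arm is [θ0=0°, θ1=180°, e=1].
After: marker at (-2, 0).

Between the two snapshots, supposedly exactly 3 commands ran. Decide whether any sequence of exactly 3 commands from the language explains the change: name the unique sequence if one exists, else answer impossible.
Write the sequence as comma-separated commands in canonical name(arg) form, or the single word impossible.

begin: [θ0=0°, θ1=180°, e=1]
1. extend(1) → [θ0=0°, θ1=180°, e=2]
2. extend(1) → [θ0=0°, θ1=180°, e=3]
3. extend(1) → [θ0=0°, θ1=180°, e=3]
no rival 3-sequence matches.

extend(1), extend(1), extend(1)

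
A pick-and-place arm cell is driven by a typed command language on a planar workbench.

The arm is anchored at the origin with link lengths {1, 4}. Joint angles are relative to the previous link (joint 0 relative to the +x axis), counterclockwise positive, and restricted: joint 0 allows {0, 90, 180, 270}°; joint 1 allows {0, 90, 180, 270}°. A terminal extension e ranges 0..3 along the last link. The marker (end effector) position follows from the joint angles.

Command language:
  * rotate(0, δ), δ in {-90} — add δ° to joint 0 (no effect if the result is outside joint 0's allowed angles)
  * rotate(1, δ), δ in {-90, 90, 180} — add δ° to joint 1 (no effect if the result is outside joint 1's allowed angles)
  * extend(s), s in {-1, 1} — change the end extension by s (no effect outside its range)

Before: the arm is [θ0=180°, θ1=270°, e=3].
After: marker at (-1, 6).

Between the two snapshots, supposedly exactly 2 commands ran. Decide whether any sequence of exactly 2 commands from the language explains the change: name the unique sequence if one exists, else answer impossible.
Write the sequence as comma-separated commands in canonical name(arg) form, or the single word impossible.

extend(1), extend(-1)

key: running extend(-1) before extend(1) would end elsewhere — order is forced
begin: [θ0=180°, θ1=270°, e=3]
1. extend(1) → [θ0=180°, θ1=270°, e=3]
2. extend(-1) → [θ0=180°, θ1=270°, e=2]
all 36 alternatives checked — unique.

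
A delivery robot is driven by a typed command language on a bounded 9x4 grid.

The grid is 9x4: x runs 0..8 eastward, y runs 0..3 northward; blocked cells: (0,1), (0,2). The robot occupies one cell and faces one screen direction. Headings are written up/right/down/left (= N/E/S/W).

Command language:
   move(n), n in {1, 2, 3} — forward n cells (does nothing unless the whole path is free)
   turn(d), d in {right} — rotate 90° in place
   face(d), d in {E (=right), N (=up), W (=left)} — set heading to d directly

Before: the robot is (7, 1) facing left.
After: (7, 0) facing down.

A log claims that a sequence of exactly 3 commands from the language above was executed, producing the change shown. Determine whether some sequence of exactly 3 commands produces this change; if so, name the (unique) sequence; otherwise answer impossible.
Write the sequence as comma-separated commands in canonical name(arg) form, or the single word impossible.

key: running move(1) before face(E) would end elsewhere — order is forced
initial: (7, 1) facing left
t=1 face(E) ⇒ (7, 1) facing right
t=2 turn(right) ⇒ (7, 1) facing down
t=3 move(1) ⇒ (7, 0) facing down
all 343 alternatives checked — unique.

face(E), turn(right), move(1)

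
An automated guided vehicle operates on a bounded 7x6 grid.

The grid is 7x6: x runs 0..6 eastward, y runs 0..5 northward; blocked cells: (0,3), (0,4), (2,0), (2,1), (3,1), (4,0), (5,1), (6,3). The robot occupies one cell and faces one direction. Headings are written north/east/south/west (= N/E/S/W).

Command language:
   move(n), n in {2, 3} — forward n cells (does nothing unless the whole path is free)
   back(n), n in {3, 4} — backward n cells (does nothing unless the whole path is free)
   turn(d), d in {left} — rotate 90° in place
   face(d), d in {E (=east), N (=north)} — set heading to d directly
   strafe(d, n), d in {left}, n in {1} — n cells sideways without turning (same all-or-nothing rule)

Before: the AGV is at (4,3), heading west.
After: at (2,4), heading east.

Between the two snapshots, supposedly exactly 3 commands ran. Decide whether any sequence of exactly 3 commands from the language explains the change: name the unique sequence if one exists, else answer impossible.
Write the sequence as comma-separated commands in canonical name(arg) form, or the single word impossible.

key: running strafe(left, 1) before move(2) would end elsewhere — order is forced
start: at (4,3), heading west
[1] after move(2): at (2,3), heading west
[2] after face(E): at (2,3), heading east
[3] after strafe(left, 1): at (2,4), heading east
uniquely the one of 512 3-step routes that fits.

move(2), face(E), strafe(left, 1)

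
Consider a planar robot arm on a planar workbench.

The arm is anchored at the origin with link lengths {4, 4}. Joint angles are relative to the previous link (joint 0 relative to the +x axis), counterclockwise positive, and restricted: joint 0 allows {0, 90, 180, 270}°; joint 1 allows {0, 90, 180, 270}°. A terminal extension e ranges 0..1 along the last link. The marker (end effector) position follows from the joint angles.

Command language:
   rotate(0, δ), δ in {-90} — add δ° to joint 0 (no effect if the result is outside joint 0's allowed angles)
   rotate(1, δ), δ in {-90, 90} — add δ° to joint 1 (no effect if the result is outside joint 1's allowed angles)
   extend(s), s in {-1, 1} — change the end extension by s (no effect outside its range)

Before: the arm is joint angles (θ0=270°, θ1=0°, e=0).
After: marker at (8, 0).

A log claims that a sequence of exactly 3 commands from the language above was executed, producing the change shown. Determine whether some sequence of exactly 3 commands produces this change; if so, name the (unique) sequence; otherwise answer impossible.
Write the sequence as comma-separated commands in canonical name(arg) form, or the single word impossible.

begin: joint angles (θ0=270°, θ1=0°, e=0)
1. rotate(0, -90) → joint angles (θ0=180°, θ1=0°, e=0)
2. rotate(0, -90) → joint angles (θ0=90°, θ1=0°, e=0)
3. rotate(0, -90) → joint angles (θ0=0°, θ1=0°, e=0)
uniquely the one of 125 3-step routes that fits.

rotate(0, -90), rotate(0, -90), rotate(0, -90)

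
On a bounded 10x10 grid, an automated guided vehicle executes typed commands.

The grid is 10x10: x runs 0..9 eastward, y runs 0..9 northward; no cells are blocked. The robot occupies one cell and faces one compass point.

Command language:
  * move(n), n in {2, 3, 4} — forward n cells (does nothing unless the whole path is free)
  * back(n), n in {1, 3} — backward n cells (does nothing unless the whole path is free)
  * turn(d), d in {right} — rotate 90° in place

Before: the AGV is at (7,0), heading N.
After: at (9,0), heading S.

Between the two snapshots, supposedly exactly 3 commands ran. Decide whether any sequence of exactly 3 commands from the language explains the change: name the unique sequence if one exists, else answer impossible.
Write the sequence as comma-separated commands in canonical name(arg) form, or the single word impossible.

turn(right), move(2), turn(right)

key: cell and facing (now S) both changed — the 3 commands mix motion and turning
begin: at (7,0), heading N
t=1 turn(right) ⇒ at (7,0), heading E
t=2 move(2) ⇒ at (9,0), heading E
t=3 turn(right) ⇒ at (9,0), heading S
no other 3-command option fits: unique.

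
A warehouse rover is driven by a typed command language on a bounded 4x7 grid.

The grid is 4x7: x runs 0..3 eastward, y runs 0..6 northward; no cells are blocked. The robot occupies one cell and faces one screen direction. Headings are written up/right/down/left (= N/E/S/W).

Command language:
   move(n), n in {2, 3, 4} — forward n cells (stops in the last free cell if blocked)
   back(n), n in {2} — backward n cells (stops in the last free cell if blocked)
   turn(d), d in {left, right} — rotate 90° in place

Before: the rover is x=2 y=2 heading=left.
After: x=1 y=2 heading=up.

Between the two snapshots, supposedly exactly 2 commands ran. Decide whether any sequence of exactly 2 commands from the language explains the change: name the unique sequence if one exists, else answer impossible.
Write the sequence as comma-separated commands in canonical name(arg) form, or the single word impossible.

all 36 sequences checked — none match.

impossible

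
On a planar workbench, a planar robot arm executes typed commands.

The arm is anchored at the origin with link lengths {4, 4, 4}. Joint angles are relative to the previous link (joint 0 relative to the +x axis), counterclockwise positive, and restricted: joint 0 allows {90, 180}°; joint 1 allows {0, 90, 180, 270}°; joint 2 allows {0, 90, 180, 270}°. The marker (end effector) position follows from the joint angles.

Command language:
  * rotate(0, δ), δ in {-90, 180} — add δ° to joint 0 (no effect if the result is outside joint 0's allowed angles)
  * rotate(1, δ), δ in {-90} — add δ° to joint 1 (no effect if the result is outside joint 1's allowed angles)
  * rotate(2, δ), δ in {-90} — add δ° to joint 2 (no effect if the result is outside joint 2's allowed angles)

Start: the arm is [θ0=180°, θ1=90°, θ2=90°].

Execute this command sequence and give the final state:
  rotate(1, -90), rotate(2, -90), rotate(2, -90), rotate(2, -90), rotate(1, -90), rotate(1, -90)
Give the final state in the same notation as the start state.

[θ0=180°, θ1=180°, θ2=180°]

from: [θ0=180°, θ1=90°, θ2=90°]
t=1 rotate(1, -90) ⇒ [θ0=180°, θ1=0°, θ2=90°]
t=2 rotate(2, -90) ⇒ [θ0=180°, θ1=0°, θ2=0°]
t=3 rotate(2, -90) ⇒ [θ0=180°, θ1=0°, θ2=270°]
t=4 rotate(2, -90) ⇒ [θ0=180°, θ1=0°, θ2=180°]
t=5 rotate(1, -90) ⇒ [θ0=180°, θ1=270°, θ2=180°]
t=6 rotate(1, -90) ⇒ [θ0=180°, θ1=180°, θ2=180°]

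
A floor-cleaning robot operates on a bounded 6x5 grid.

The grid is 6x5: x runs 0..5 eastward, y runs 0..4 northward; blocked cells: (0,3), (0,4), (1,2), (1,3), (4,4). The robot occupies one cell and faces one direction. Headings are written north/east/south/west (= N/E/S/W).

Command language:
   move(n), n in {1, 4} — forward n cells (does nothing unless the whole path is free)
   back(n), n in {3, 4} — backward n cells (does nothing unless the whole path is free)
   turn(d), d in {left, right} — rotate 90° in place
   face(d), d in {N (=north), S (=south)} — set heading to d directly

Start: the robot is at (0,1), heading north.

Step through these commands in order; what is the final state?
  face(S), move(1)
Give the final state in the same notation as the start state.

begin: at (0,1), heading north
[1] after face(S): at (0,1), heading south
[2] after move(1): at (0,0), heading south

at (0,0), heading south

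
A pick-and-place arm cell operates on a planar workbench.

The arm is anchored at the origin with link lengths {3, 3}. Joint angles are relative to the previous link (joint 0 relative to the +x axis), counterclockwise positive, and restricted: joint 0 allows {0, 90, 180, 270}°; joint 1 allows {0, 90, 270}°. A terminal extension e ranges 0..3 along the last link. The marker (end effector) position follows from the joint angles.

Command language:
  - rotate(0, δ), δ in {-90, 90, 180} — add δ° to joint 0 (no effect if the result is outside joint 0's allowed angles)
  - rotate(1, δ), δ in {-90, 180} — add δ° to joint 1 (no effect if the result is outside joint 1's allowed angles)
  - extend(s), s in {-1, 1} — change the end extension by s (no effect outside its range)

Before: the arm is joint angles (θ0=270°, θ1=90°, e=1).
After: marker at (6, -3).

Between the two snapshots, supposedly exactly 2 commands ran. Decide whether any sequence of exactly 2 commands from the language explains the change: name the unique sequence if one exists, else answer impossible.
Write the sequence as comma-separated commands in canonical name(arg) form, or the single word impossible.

t0: joint angles (θ0=270°, θ1=90°, e=1)
1. extend(1) → joint angles (θ0=270°, θ1=90°, e=2)
2. extend(1) → joint angles (θ0=270°, θ1=90°, e=3)
all 49 alternatives checked — unique.

extend(1), extend(1)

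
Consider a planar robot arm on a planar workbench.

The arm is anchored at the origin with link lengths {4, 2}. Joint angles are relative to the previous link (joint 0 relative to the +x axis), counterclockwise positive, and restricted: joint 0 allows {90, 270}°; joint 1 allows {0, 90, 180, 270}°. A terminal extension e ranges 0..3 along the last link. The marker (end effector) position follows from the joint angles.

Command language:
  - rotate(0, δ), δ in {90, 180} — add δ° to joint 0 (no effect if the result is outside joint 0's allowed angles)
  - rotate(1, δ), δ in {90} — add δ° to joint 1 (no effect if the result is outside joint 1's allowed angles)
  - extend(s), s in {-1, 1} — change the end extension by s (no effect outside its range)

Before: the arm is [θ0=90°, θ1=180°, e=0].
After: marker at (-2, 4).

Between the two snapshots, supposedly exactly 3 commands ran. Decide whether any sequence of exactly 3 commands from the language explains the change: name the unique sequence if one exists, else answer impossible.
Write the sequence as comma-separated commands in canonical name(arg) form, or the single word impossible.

rotate(1, 90), rotate(1, 90), rotate(1, 90)

t0: [θ0=90°, θ1=180°, e=0]
step 1 (rotate(1, 90)): [θ0=90°, θ1=270°, e=0]
step 2 (rotate(1, 90)): [θ0=90°, θ1=0°, e=0]
step 3 (rotate(1, 90)): [θ0=90°, θ1=90°, e=0]
uniquely the one of 125 3-step routes that fits.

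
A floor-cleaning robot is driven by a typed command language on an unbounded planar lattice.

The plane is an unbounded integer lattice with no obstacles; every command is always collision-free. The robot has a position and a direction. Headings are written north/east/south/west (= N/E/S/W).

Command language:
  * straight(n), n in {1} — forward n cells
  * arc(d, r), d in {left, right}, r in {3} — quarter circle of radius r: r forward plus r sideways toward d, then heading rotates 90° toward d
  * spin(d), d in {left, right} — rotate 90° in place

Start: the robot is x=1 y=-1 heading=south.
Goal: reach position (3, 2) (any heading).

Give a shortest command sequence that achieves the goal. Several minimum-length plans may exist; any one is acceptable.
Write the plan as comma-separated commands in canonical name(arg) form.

spin(left), arc(left, 3), spin(left), straight(1)

t0: x=1 y=-1 heading=south
step 1 (spin(left)): x=1 y=-1 heading=east
step 2 (arc(left, 3)): x=4 y=2 heading=north
step 3 (spin(left)): x=4 y=2 heading=west
step 4 (straight(1)): x=3 y=2 heading=west
nothing shorter than 4 reaches the goal.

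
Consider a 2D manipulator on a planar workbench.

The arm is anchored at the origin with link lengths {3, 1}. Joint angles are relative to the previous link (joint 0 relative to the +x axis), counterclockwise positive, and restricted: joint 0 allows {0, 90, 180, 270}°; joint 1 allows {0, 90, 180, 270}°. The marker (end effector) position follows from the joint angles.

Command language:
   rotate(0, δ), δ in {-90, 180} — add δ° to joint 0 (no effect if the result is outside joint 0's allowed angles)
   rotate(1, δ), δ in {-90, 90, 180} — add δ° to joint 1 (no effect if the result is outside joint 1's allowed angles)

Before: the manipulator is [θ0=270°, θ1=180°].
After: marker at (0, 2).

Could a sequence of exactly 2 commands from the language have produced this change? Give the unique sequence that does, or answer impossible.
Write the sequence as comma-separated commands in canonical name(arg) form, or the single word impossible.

t0: [θ0=270°, θ1=180°]
step 1 (rotate(0, -90)): [θ0=180°, θ1=180°]
step 2 (rotate(0, -90)): [θ0=90°, θ1=180°]
no other 2-command option fits: unique.

rotate(0, -90), rotate(0, -90)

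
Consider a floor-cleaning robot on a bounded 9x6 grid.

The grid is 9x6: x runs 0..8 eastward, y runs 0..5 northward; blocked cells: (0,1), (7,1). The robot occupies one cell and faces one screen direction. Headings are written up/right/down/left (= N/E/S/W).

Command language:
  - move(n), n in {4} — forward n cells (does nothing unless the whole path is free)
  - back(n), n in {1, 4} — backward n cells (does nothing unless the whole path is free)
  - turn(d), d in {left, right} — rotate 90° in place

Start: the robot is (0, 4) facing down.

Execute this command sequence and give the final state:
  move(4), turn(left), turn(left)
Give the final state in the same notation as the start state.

begin: (0, 4) facing down
1. move(4) → (0, 4) facing down
2. turn(left) → (0, 4) facing right
3. turn(left) → (0, 4) facing up

(0, 4) facing up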